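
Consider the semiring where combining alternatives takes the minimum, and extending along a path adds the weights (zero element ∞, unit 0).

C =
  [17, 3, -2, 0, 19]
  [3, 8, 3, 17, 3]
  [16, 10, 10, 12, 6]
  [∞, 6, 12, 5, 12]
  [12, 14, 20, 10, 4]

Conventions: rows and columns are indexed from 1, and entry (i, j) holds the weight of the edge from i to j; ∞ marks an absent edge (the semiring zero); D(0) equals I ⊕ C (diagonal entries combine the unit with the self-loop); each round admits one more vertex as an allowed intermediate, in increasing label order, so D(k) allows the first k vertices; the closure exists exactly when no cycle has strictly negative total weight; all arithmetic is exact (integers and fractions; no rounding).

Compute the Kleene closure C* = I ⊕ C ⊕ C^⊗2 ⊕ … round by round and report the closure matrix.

D(0):
  [0, 3, -2, 0, 19]
  [3, 0, 3, 17, 3]
  [16, 10, 0, 12, 6]
  [∞, 6, 12, 0, 12]
  [12, 14, 20, 10, 0]
D(1):
  [0, 3, -2, 0, 19]
  [3, 0, 1, 3, 3]
  [16, 10, 0, 12, 6]
  [∞, 6, 12, 0, 12]
  [12, 14, 10, 10, 0]
D(2):
  [0, 3, -2, 0, 6]
  [3, 0, 1, 3, 3]
  [13, 10, 0, 12, 6]
  [9, 6, 7, 0, 9]
  [12, 14, 10, 10, 0]
D(3):
  [0, 3, -2, 0, 4]
  [3, 0, 1, 3, 3]
  [13, 10, 0, 12, 6]
  [9, 6, 7, 0, 9]
  [12, 14, 10, 10, 0]
D(4):
  [0, 3, -2, 0, 4]
  [3, 0, 1, 3, 3]
  [13, 10, 0, 12, 6]
  [9, 6, 7, 0, 9]
  [12, 14, 10, 10, 0]
D(5):
  [0, 3, -2, 0, 4]
  [3, 0, 1, 3, 3]
  [13, 10, 0, 12, 6]
  [9, 6, 7, 0, 9]
  [12, 14, 10, 10, 0]
Answer: C* = [[0, 3, -2, 0, 4], [3, 0, 1, 3, 3], [13, 10, 0, 12, 6], [9, 6, 7, 0, 9], [12, 14, 10, 10, 0]]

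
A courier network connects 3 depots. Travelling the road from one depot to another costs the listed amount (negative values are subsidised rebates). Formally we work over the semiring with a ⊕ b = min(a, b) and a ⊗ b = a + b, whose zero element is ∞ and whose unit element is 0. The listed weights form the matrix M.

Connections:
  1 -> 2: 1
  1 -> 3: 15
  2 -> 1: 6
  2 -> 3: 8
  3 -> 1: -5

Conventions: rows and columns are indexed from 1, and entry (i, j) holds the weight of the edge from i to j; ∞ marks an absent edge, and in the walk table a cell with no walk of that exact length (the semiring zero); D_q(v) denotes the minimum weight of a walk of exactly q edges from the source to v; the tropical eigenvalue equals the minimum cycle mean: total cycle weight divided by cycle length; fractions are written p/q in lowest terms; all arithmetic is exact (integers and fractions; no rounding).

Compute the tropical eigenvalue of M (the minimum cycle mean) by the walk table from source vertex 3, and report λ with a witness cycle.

q=0: [∞, ∞, 0]
q=1: [-5, ∞, ∞]
q=2: [∞, -4, 10]
q=3: [2, ∞, 4]
Optimal cycle mean attained by: cycle 1->2->3->1, total 1 + 8 + (-5), length 3.
Answer: λ = 4/3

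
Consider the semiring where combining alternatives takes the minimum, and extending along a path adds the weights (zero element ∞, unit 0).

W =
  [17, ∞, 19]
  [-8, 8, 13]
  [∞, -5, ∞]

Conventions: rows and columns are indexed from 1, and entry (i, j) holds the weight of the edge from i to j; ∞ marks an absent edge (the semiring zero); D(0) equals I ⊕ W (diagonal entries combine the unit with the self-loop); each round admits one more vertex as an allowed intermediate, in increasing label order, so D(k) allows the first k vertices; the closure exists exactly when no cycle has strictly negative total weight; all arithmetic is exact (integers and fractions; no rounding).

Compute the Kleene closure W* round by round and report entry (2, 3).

D(0):
  [0, ∞, 19]
  [-8, 0, 13]
  [∞, -5, 0]
D(1):
  [0, ∞, 19]
  [-8, 0, 11]
  [∞, -5, 0]
D(2):
  [0, ∞, 19]
  [-8, 0, 11]
  [-13, -5, 0]
D(3):
  [0, 14, 19]
  [-8, 0, 11]
  [-13, -5, 0]
Answer: W*[2][3] = 11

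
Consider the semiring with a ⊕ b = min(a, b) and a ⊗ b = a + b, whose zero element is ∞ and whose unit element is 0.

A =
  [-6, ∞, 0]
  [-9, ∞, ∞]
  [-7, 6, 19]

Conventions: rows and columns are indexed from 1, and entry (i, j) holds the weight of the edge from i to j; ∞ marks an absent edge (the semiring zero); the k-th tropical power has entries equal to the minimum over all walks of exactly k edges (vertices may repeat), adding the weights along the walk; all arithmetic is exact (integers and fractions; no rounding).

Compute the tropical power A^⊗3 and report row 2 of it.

A^⊗2:
  [-12, 6, -6]
  [-15, ∞, -9]
  [-13, 25, -7]
A^⊗3:
  [-18, 0, -12]
  [-21, -3, -15]
  [-19, -1, -13]
Answer: row 2 of A^⊗3 = [-21, -3, -15]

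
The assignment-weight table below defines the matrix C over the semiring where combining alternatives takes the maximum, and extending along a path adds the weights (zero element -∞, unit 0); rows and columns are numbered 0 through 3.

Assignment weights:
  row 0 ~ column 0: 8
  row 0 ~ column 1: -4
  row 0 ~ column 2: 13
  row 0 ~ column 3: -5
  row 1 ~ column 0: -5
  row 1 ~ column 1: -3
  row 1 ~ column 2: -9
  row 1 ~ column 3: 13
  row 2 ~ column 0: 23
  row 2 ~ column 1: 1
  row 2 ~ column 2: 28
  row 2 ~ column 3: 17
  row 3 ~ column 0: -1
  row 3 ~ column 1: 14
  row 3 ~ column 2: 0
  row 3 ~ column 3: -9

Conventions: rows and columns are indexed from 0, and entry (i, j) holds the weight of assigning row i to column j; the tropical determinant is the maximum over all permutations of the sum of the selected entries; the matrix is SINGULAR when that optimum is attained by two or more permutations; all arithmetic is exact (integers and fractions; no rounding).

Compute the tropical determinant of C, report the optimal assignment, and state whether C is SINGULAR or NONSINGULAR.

σ = (0, 1, 2, 3): 8 + (-3) + 28 + (-9) = 24
σ = (0, 1, 3, 2): 8 + (-3) + 17 + 0 = 22
σ = (0, 2, 1, 3): 8 + (-9) + 1 + (-9) = -9
σ = (0, 2, 3, 1): 8 + (-9) + 17 + 14 = 30
σ = (0, 3, 1, 2): 8 + 13 + 1 + 0 = 22
σ = (0, 3, 2, 1): 8 + 13 + 28 + 14 = 63
σ = (1, 0, 2, 3): (-4) + (-5) + 28 + (-9) = 10
σ = (1, 0, 3, 2): (-4) + (-5) + 17 + 0 = 8
σ = (1, 2, 0, 3): (-4) + (-9) + 23 + (-9) = 1
σ = (1, 2, 3, 0): (-4) + (-9) + 17 + (-1) = 3
σ = (1, 3, 0, 2): (-4) + 13 + 23 + 0 = 32
σ = (1, 3, 2, 0): (-4) + 13 + 28 + (-1) = 36
σ = (2, 0, 1, 3): 13 + (-5) + 1 + (-9) = 0
σ = (2, 0, 3, 1): 13 + (-5) + 17 + 14 = 39
σ = (2, 1, 0, 3): 13 + (-3) + 23 + (-9) = 24
σ = (2, 1, 3, 0): 13 + (-3) + 17 + (-1) = 26
σ = (2, 3, 0, 1): 13 + 13 + 23 + 14 = 63
σ = (2, 3, 1, 0): 13 + 13 + 1 + (-1) = 26
σ = (3, 0, 1, 2): (-5) + (-5) + 1 + 0 = -9
σ = (3, 0, 2, 1): (-5) + (-5) + 28 + 14 = 32
σ = (3, 1, 0, 2): (-5) + (-3) + 23 + 0 = 15
σ = (3, 1, 2, 0): (-5) + (-3) + 28 + (-1) = 19
σ = (3, 2, 0, 1): (-5) + (-9) + 23 + 14 = 23
σ = (3, 2, 1, 0): (-5) + (-9) + 1 + (-1) = -14
Optimal value attained by: σ = (0, 3, 2, 1).
Answer: det⊕(C) = 63; verdict: SINGULAR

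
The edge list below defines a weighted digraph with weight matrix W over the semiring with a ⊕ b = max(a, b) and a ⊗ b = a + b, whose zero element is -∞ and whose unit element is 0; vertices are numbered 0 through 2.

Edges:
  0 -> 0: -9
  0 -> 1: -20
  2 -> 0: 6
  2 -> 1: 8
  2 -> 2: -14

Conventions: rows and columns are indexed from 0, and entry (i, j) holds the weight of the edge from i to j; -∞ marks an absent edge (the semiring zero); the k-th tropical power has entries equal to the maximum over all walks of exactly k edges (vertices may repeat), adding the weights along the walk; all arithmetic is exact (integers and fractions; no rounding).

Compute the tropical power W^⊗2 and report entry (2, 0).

W^⊗2:
  [-18, -29, -∞]
  [-∞, -∞, -∞]
  [-3, -6, -28]
Key observation: the optimum is the walk 2->0->0, with weight 6 + (-9) = -3.
Optimal value attained by: walk 2->0->0.
Answer: (W^⊗2)[2][0] = -3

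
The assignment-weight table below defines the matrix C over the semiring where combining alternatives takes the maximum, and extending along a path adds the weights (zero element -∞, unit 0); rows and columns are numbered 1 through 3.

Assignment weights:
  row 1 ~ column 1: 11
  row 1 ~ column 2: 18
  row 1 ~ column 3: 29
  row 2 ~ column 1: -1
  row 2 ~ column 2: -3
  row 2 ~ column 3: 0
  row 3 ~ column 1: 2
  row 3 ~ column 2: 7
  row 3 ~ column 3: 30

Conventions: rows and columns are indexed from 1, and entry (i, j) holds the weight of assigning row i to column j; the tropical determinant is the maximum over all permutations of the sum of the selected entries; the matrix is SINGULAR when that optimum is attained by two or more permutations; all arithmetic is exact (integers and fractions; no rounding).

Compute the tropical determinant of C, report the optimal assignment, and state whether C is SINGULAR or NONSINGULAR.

σ = (1, 2, 3): 11 + (-3) + 30 = 38
σ = (1, 3, 2): 11 + 0 + 7 = 18
σ = (2, 1, 3): 18 + (-1) + 30 = 47
σ = (2, 3, 1): 18 + 0 + 2 = 20
σ = (3, 1, 2): 29 + (-1) + 7 = 35
σ = (3, 2, 1): 29 + (-3) + 2 = 28
Optimal value attained by: σ = (2, 1, 3).
Answer: det⊕(C) = 47; verdict: NONSINGULAR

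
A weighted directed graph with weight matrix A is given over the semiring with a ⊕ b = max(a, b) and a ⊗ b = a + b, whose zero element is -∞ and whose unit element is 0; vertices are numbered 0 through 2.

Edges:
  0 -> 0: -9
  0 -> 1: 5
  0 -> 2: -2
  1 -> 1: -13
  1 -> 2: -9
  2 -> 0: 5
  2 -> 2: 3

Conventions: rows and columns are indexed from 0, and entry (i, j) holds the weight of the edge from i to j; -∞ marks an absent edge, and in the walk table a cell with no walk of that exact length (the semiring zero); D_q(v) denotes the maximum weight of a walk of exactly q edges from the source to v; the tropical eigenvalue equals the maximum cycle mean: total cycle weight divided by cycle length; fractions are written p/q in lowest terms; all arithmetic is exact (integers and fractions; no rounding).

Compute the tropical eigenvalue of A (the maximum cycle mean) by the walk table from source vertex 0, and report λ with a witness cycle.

q=0: [0, -∞, -∞]
q=1: [-9, 5, -2]
q=2: [3, -4, 1]
q=3: [6, 8, 4]
Optimal cycle mean attained by: cycle 2->2, total 3, length 1.
Answer: λ = 3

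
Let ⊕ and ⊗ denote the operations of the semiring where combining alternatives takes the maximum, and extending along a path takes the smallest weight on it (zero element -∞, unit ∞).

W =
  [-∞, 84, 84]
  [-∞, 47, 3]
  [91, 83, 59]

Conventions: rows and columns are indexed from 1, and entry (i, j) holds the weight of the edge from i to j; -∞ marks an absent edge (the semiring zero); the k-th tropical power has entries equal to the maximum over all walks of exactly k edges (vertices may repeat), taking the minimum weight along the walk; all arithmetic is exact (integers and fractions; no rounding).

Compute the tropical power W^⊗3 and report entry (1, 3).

W^⊗2:
  [84, 83, 59]
  [3, 47, 3]
  [59, 84, 84]
W^⊗3:
  [59, 84, 84]
  [3, 47, 3]
  [84, 83, 59]
Key observation: the optimum is the walk 1->3->1->3, with weight 84 min 91 min 84 = 84.
Optimal value attained by: walk 1->3->1->3.
Answer: (W^⊗3)[1][3] = 84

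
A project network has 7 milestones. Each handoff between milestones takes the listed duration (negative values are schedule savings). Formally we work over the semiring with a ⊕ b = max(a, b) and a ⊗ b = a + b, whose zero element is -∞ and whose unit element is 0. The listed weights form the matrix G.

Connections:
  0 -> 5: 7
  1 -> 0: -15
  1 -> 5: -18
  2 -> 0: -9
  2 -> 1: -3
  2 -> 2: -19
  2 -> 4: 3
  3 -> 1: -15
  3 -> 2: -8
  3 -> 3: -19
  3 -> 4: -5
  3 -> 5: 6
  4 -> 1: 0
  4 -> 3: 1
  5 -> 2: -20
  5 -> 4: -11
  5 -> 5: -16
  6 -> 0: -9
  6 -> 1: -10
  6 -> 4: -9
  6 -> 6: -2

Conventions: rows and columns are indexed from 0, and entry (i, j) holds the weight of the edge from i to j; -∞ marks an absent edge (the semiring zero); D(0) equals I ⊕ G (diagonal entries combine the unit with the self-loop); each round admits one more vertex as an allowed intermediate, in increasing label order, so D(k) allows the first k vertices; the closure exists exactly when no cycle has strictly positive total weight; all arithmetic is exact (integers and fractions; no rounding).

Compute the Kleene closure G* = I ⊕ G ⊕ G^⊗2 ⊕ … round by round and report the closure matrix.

D(0):
  [0, -∞, -∞, -∞, -∞, 7, -∞]
  [-15, 0, -∞, -∞, -∞, -18, -∞]
  [-9, -3, 0, -∞, 3, -∞, -∞]
  [-∞, -15, -8, 0, -5, 6, -∞]
  [-∞, 0, -∞, 1, 0, -∞, -∞]
  [-∞, -∞, -20, -∞, -11, 0, -∞]
  [-9, -10, -∞, -∞, -9, -∞, 0]
D(1):
  [0, -∞, -∞, -∞, -∞, 7, -∞]
  [-15, 0, -∞, -∞, -∞, -8, -∞]
  [-9, -3, 0, -∞, 3, -2, -∞]
  [-∞, -15, -8, 0, -5, 6, -∞]
  [-∞, 0, -∞, 1, 0, -∞, -∞]
  [-∞, -∞, -20, -∞, -11, 0, -∞]
  [-9, -10, -∞, -∞, -9, -2, 0]
D(2):
  [0, -∞, -∞, -∞, -∞, 7, -∞]
  [-15, 0, -∞, -∞, -∞, -8, -∞]
  [-9, -3, 0, -∞, 3, -2, -∞]
  [-30, -15, -8, 0, -5, 6, -∞]
  [-15, 0, -∞, 1, 0, -8, -∞]
  [-∞, -∞, -20, -∞, -11, 0, -∞]
  [-9, -10, -∞, -∞, -9, -2, 0]
D(3):
  [0, -∞, -∞, -∞, -∞, 7, -∞]
  [-15, 0, -∞, -∞, -∞, -8, -∞]
  [-9, -3, 0, -∞, 3, -2, -∞]
  [-17, -11, -8, 0, -5, 6, -∞]
  [-15, 0, -∞, 1, 0, -8, -∞]
  [-29, -23, -20, -∞, -11, 0, -∞]
  [-9, -10, -∞, -∞, -9, -2, 0]
D(4):
  [0, -∞, -∞, -∞, -∞, 7, -∞]
  [-15, 0, -∞, -∞, -∞, -8, -∞]
  [-9, -3, 0, -∞, 3, -2, -∞]
  [-17, -11, -8, 0, -5, 6, -∞]
  [-15, 0, -7, 1, 0, 7, -∞]
  [-29, -23, -20, -∞, -11, 0, -∞]
  [-9, -10, -∞, -∞, -9, -2, 0]
D(5):
  [0, -∞, -∞, -∞, -∞, 7, -∞]
  [-15, 0, -∞, -∞, -∞, -8, -∞]
  [-9, 3, 0, 4, 3, 10, -∞]
  [-17, -5, -8, 0, -5, 6, -∞]
  [-15, 0, -7, 1, 0, 7, -∞]
  [-26, -11, -18, -10, -11, 0, -∞]
  [-9, -9, -16, -8, -9, -2, 0]
D(6):
  [0, -4, -11, -3, -4, 7, -∞]
  [-15, 0, -26, -18, -19, -8, -∞]
  [-9, 3, 0, 4, 3, 10, -∞]
  [-17, -5, -8, 0, -5, 6, -∞]
  [-15, 0, -7, 1, 0, 7, -∞]
  [-26, -11, -18, -10, -11, 0, -∞]
  [-9, -9, -16, -8, -9, -2, 0]
D(7):
  [0, -4, -11, -3, -4, 7, -∞]
  [-15, 0, -26, -18, -19, -8, -∞]
  [-9, 3, 0, 4, 3, 10, -∞]
  [-17, -5, -8, 0, -5, 6, -∞]
  [-15, 0, -7, 1, 0, 7, -∞]
  [-26, -11, -18, -10, -11, 0, -∞]
  [-9, -9, -16, -8, -9, -2, 0]
Answer: G* = [[0, -4, -11, -3, -4, 7, -∞], [-15, 0, -26, -18, -19, -8, -∞], [-9, 3, 0, 4, 3, 10, -∞], [-17, -5, -8, 0, -5, 6, -∞], [-15, 0, -7, 1, 0, 7, -∞], [-26, -11, -18, -10, -11, 0, -∞], [-9, -9, -16, -8, -9, -2, 0]]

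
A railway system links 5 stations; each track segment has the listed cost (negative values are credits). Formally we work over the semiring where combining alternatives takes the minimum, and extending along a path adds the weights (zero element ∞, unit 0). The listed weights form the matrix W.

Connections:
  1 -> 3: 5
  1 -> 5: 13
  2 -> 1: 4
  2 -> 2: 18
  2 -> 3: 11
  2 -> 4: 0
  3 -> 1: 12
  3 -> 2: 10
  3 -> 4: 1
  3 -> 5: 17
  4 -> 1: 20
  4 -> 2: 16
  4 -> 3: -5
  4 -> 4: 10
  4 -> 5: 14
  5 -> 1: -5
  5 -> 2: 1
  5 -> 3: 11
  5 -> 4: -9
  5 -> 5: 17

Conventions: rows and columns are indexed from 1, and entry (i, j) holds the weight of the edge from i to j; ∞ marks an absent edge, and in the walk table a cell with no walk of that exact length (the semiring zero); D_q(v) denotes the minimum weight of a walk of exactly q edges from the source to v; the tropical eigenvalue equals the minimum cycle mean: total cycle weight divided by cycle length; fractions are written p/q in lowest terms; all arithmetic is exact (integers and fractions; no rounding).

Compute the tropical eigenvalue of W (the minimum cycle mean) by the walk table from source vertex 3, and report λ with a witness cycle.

q=0: [∞, ∞, 0, ∞, ∞]
q=1: [12, 10, ∞, 1, 17]
q=2: [12, 17, -4, 8, 15]
q=3: [8, 6, 3, -3, 13]
q=4: [8, 13, -8, 4, 11]
q=5: [4, 2, -1, -7, 9]
Optimal cycle mean attained by: cycle 3->4->3, total 1 + (-5), length 2.
Answer: λ = -2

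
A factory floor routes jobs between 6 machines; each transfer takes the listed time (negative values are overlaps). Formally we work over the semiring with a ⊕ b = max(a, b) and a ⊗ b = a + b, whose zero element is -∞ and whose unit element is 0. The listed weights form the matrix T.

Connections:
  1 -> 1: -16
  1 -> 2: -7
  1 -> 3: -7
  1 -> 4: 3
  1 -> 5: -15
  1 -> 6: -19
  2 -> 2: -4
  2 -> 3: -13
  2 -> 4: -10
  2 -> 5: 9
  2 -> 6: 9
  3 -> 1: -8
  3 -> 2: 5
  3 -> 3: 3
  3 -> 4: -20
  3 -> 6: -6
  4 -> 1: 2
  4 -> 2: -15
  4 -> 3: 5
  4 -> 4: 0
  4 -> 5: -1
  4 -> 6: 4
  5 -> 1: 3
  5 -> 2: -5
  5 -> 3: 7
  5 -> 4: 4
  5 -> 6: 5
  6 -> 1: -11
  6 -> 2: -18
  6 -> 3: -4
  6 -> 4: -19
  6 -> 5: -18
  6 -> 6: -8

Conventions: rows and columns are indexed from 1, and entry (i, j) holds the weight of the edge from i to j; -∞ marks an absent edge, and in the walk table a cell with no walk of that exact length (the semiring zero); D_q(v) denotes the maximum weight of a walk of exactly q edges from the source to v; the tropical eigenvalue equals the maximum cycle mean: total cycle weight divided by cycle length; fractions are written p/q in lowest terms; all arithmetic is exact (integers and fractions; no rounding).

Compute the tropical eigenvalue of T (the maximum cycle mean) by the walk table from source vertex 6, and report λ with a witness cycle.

q=0: [-∞, -∞, -∞, -∞, -∞, 0]
q=1: [-11, -18, -4, -19, -18, -8]
q=2: [-12, 1, -1, -8, -9, -9]
q=3: [-6, 4, 2, -5, 10, 10]
q=4: [13, 7, 17, 14, 13, 15]
q=5: [16, 22, 20, 17, 16, 18]
q=6: [19, 25, 23, 20, 31, 31]
Optimal cycle mean attained by: cycle 2->5->3->2, total 9 + 7 + 5, length 3.
Answer: λ = 7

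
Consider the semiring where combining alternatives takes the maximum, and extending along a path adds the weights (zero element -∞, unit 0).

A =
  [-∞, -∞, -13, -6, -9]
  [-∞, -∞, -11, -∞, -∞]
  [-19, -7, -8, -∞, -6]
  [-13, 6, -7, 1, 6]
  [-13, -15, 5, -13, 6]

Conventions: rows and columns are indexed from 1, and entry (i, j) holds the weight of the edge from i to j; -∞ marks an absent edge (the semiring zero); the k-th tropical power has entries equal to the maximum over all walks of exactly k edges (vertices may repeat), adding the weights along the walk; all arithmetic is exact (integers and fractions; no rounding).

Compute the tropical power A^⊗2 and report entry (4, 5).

A^⊗2:
  [-19, 0, -4, -5, 0]
  [-30, -18, -19, -∞, -17]
  [-19, -15, -1, -19, 0]
  [-7, 7, 11, 2, 12]
  [-7, -2, 11, -7, 12]
Key observation: the optimum is the walk 4->5->5, with weight 6 + 6 = 12.
Optimal value attained by: walk 4->5->5.
Answer: (A^⊗2)[4][5] = 12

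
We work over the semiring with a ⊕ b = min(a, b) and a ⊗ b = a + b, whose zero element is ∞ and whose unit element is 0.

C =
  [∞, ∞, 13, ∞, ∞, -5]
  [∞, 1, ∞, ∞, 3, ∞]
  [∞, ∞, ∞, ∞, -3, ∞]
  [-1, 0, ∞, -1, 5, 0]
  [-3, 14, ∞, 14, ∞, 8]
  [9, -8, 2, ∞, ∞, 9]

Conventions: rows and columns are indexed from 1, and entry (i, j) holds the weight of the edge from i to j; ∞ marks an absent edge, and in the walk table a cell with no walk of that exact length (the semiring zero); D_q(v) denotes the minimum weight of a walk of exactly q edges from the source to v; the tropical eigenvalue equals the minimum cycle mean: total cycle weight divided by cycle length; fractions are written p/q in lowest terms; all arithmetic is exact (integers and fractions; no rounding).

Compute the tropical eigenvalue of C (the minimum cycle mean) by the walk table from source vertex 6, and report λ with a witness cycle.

q=0: [∞, ∞, ∞, ∞, ∞, 0]
q=1: [9, -8, 2, ∞, ∞, 9]
q=2: [18, -7, 11, ∞, -5, 4]
q=3: [-8, -6, 6, 9, -4, 3]
q=4: [-7, -5, 5, 8, -3, -13]
q=5: [-6, -21, -11, 7, -2, -12]
q=6: [-5, -20, -10, 6, -18, -11]
Optimal cycle mean attained by: cycle 1->6->2->5->1, total (-5) + (-8) + 3 + (-3), length 4.
Answer: λ = -13/4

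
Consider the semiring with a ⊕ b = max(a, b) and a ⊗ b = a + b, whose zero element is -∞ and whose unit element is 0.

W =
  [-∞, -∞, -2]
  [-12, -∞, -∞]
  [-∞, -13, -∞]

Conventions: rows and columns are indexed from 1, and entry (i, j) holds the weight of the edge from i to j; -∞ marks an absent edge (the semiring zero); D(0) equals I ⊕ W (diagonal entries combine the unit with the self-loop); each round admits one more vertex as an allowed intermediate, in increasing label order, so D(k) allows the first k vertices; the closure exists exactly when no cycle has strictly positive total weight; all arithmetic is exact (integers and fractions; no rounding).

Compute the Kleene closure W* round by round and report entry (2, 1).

D(0):
  [0, -∞, -2]
  [-12, 0, -∞]
  [-∞, -13, 0]
D(1):
  [0, -∞, -2]
  [-12, 0, -14]
  [-∞, -13, 0]
D(2):
  [0, -∞, -2]
  [-12, 0, -14]
  [-25, -13, 0]
D(3):
  [0, -15, -2]
  [-12, 0, -14]
  [-25, -13, 0]
Answer: W*[2][1] = -12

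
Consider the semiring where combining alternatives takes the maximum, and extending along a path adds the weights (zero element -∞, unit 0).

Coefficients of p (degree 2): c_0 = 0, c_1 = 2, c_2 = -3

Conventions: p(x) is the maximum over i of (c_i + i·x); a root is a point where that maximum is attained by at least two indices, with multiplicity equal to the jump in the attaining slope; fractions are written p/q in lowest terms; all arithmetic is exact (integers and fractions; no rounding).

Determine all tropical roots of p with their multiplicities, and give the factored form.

hull edge (i=0, c=0) to (i=1, c=2): slope 2, span 1
hull edge (i=1, c=2) to (i=2, c=-3): slope -5, span 1
Factored form: p(x) = -3 ⊗ (x ⊕ (-2)) ⊗ (x ⊕ 5)
Answer: roots = -2 (mult 1), 5 (mult 1)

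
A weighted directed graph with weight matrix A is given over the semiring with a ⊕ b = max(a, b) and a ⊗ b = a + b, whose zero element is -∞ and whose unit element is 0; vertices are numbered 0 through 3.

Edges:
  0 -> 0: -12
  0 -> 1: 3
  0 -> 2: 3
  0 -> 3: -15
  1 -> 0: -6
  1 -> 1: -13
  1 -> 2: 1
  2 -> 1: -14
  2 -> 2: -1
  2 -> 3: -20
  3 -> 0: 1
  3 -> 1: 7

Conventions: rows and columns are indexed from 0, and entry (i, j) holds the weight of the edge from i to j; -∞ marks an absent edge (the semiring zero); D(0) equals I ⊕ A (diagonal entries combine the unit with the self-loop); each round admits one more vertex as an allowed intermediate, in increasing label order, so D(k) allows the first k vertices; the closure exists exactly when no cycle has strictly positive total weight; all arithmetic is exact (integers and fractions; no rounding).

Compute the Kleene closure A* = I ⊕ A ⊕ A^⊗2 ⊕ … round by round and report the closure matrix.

D(0):
  [0, 3, 3, -15]
  [-6, 0, 1, -∞]
  [-∞, -14, 0, -20]
  [1, 7, -∞, 0]
D(1):
  [0, 3, 3, -15]
  [-6, 0, 1, -21]
  [-∞, -14, 0, -20]
  [1, 7, 4, 0]
D(2):
  [0, 3, 4, -15]
  [-6, 0, 1, -21]
  [-20, -14, 0, -20]
  [1, 7, 8, 0]
D(3):
  [0, 3, 4, -15]
  [-6, 0, 1, -19]
  [-20, -14, 0, -20]
  [1, 7, 8, 0]
D(4):
  [0, 3, 4, -15]
  [-6, 0, 1, -19]
  [-19, -13, 0, -20]
  [1, 7, 8, 0]
Answer: A* = [[0, 3, 4, -15], [-6, 0, 1, -19], [-19, -13, 0, -20], [1, 7, 8, 0]]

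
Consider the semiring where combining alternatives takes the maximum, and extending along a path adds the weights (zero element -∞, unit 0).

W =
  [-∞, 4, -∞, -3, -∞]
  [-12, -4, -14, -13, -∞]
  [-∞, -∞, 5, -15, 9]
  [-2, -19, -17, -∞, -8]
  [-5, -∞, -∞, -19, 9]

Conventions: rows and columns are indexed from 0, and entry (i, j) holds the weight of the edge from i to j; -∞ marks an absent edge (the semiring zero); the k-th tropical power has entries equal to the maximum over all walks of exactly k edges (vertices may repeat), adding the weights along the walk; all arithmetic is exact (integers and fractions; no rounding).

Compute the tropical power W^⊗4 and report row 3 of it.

W^⊗2:
  [-5, 0, -10, -9, -11]
  [-15, -8, -9, -15, -5]
  [4, -34, 10, -10, 18]
  [-13, 2, -12, -5, 1]
  [4, -1, -36, -8, 18]
W^⊗3:
  [-11, -1, -5, -8, -1]
  [-10, -11, -4, -18, 4]
  [13, 8, 15, 1, 27]
  [-4, -2, -7, -11, 10]
  [13, 8, -15, 1, 27]
W^⊗4:
  [-6, -5, 0, -14, 8]
  [-1, -6, 1, -13, 13]
  [22, 17, 20, 10, 36]
  [5, 0, -2, -7, 19]
  [22, 17, -6, 10, 36]
Answer: row 3 of W^⊗4 = [5, 0, -2, -7, 19]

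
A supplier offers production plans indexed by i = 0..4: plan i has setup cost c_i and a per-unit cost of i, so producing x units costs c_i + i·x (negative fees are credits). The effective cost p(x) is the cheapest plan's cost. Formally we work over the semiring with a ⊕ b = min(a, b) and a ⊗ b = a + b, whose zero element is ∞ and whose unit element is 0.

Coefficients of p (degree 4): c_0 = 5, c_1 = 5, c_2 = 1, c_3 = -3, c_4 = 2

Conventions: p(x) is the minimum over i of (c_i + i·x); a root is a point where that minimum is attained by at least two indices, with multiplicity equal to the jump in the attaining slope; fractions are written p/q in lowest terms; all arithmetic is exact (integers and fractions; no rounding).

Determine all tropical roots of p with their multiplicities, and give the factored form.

hull edge (i=0, c=5) to (i=3, c=-3): slope -8/3, span 3
hull edge (i=3, c=-3) to (i=4, c=2): slope 5, span 1
Factored form: p(x) = 2 ⊗ (x ⊕ (-5)) ⊗ (x ⊕ 8/3) ⊗ (x ⊕ 8/3) ⊗ (x ⊕ 8/3)
Answer: roots = -5 (mult 1), 8/3 (mult 3)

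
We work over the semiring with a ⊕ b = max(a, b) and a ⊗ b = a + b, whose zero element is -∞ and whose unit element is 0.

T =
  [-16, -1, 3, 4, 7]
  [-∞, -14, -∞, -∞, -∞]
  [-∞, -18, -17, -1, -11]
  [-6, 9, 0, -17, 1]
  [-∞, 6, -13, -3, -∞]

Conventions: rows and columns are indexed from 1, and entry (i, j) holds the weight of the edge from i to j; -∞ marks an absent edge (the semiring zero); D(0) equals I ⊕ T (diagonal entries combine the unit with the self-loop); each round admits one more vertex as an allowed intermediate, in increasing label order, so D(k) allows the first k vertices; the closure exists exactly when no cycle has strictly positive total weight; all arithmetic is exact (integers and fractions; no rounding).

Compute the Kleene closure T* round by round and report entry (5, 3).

D(0):
  [0, -1, 3, 4, 7]
  [-∞, 0, -∞, -∞, -∞]
  [-∞, -18, 0, -1, -11]
  [-6, 9, 0, 0, 1]
  [-∞, 6, -13, -3, 0]
D(1):
  [0, -1, 3, 4, 7]
  [-∞, 0, -∞, -∞, -∞]
  [-∞, -18, 0, -1, -11]
  [-6, 9, 0, 0, 1]
  [-∞, 6, -13, -3, 0]
D(2):
  [0, -1, 3, 4, 7]
  [-∞, 0, -∞, -∞, -∞]
  [-∞, -18, 0, -1, -11]
  [-6, 9, 0, 0, 1]
  [-∞, 6, -13, -3, 0]
D(3):
  [0, -1, 3, 4, 7]
  [-∞, 0, -∞, -∞, -∞]
  [-∞, -18, 0, -1, -11]
  [-6, 9, 0, 0, 1]
  [-∞, 6, -13, -3, 0]
D(4):
  [0, 13, 4, 4, 7]
  [-∞, 0, -∞, -∞, -∞]
  [-7, 8, 0, -1, 0]
  [-6, 9, 0, 0, 1]
  [-9, 6, -3, -3, 0]
D(5):
  [0, 13, 4, 4, 7]
  [-∞, 0, -∞, -∞, -∞]
  [-7, 8, 0, -1, 0]
  [-6, 9, 0, 0, 1]
  [-9, 6, -3, -3, 0]
Answer: T*[5][3] = -3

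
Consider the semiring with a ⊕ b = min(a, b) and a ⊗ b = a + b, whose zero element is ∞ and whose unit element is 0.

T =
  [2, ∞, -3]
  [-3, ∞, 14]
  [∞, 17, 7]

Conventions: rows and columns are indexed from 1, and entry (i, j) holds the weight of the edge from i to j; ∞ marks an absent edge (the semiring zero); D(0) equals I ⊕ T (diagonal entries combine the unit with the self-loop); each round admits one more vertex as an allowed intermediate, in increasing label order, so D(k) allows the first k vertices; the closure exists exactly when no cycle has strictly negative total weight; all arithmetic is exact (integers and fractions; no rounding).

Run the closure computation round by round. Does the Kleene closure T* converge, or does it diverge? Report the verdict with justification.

D(0):
  [0, ∞, -3]
  [-3, 0, 14]
  [∞, 17, 0]
D(1):
  [0, ∞, -3]
  [-3, 0, -6]
  [∞, 17, 0]
D(2):
  [0, ∞, -3]
  [-3, 0, -6]
  [14, 17, 0]
D(3):
  [0, 14, -3]
  [-3, 0, -6]
  [14, 17, 0]
Key observation: every diagonal entry stays at the unit through all rounds, so no improving cycle exists.
Answer: CONVERGES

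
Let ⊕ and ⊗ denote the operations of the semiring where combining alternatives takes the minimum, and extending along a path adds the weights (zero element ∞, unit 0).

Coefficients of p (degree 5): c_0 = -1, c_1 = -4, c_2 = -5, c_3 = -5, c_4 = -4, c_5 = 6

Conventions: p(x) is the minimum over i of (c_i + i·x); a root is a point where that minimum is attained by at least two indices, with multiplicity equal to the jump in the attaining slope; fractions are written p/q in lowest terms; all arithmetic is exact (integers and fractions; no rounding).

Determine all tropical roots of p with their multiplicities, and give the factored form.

hull edge (i=0, c=-1) to (i=1, c=-4): slope -3, span 1
hull edge (i=1, c=-4) to (i=2, c=-5): slope -1, span 1
hull edge (i=2, c=-5) to (i=3, c=-5): slope 0, span 1
hull edge (i=3, c=-5) to (i=4, c=-4): slope 1, span 1
hull edge (i=4, c=-4) to (i=5, c=6): slope 10, span 1
Factored form: p(x) = 6 ⊗ (x ⊕ (-10)) ⊗ (x ⊕ (-1)) ⊗ (x ⊕ 0) ⊗ (x ⊕ 1) ⊗ (x ⊕ 3)
Answer: roots = -10 (mult 1), -1 (mult 1), 0 (mult 1), 1 (mult 1), 3 (mult 1)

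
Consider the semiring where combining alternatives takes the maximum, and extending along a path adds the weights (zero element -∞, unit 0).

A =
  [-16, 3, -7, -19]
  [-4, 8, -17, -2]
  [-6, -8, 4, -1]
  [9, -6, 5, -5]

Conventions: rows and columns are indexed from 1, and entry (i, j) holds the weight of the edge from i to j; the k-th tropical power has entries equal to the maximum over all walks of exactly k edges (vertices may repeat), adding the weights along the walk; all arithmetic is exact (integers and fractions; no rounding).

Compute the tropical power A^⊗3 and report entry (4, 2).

A^⊗2:
  [-1, 11, -3, 1]
  [7, 16, 3, 6]
  [8, 0, 8, 3]
  [4, 12, 9, 4]
A^⊗3:
  [10, 19, 6, 9]
  [15, 24, 11, 14]
  [12, 11, 12, 7]
  [13, 20, 13, 10]
Key observation: the optimum is the walk 4->1->2->2, with weight 9 + 3 + 8 = 20.
Optimal value attained by: walk 4->1->2->2.
Answer: (A^⊗3)[4][2] = 20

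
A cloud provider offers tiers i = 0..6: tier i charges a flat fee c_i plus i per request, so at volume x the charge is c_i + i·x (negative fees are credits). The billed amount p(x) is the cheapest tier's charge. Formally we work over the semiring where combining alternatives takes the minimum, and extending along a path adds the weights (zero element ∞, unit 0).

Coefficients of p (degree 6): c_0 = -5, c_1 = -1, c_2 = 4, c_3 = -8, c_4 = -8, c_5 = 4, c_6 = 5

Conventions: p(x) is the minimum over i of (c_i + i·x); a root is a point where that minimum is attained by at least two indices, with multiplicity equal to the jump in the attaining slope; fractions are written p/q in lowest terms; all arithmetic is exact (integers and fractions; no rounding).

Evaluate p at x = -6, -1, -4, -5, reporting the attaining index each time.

p(-6) = min(-5+0·(-6)=-5, -1+1·(-6)=-7, 4+2·(-6)=-8, -8+3·(-6)=-26, -8+4·(-6)=-32, 4+5·(-6)=-26, 5+6·(-6)=-31) = -32 (attained by i=4)
p(-1) = min(-5+0·(-1)=-5, -1+1·(-1)=-2, 4+2·(-1)=2, -8+3·(-1)=-11, -8+4·(-1)=-12, 4+5·(-1)=-1, 5+6·(-1)=-1) = -12 (attained by i=4)
p(-4) = min(-5+0·(-4)=-5, -1+1·(-4)=-5, 4+2·(-4)=-4, -8+3·(-4)=-20, -8+4·(-4)=-24, 4+5·(-4)=-16, 5+6·(-4)=-19) = -24 (attained by i=4)
p(-5) = min(-5+0·(-5)=-5, -1+1·(-5)=-6, 4+2·(-5)=-6, -8+3·(-5)=-23, -8+4·(-5)=-28, 4+5·(-5)=-21, 5+6·(-5)=-25) = -28 (attained by i=4)
Answer: p(-6) = -32; p(-1) = -12; p(-4) = -24; p(-5) = -28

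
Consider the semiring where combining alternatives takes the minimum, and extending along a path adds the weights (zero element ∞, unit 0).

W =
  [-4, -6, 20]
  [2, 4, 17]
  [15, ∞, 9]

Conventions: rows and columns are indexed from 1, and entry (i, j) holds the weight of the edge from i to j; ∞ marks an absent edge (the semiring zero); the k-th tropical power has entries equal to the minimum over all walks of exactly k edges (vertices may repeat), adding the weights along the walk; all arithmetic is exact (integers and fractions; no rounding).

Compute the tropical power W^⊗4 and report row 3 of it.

W^⊗2:
  [-8, -10, 11]
  [-2, -4, 21]
  [11, 9, 18]
W^⊗3:
  [-12, -14, 7]
  [-6, -8, 13]
  [7, 5, 26]
W^⊗4:
  [-16, -18, 3]
  [-10, -12, 9]
  [3, 1, 22]
Answer: row 3 of W^⊗4 = [3, 1, 22]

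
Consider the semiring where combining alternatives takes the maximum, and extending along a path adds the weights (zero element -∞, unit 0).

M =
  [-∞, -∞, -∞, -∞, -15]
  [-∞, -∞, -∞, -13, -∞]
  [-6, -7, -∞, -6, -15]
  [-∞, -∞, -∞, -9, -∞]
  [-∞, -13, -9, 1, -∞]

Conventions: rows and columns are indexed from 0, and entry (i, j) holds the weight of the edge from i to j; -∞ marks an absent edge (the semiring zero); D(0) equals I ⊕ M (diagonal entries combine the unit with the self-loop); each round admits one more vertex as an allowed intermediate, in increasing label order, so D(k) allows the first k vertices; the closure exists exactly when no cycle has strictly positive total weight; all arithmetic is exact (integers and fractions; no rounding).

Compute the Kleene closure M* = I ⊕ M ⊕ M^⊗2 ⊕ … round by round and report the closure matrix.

D(0):
  [0, -∞, -∞, -∞, -15]
  [-∞, 0, -∞, -13, -∞]
  [-6, -7, 0, -6, -15]
  [-∞, -∞, -∞, 0, -∞]
  [-∞, -13, -9, 1, 0]
D(1):
  [0, -∞, -∞, -∞, -15]
  [-∞, 0, -∞, -13, -∞]
  [-6, -7, 0, -6, -15]
  [-∞, -∞, -∞, 0, -∞]
  [-∞, -13, -9, 1, 0]
D(2):
  [0, -∞, -∞, -∞, -15]
  [-∞, 0, -∞, -13, -∞]
  [-6, -7, 0, -6, -15]
  [-∞, -∞, -∞, 0, -∞]
  [-∞, -13, -9, 1, 0]
D(3):
  [0, -∞, -∞, -∞, -15]
  [-∞, 0, -∞, -13, -∞]
  [-6, -7, 0, -6, -15]
  [-∞, -∞, -∞, 0, -∞]
  [-15, -13, -9, 1, 0]
D(4):
  [0, -∞, -∞, -∞, -15]
  [-∞, 0, -∞, -13, -∞]
  [-6, -7, 0, -6, -15]
  [-∞, -∞, -∞, 0, -∞]
  [-15, -13, -9, 1, 0]
D(5):
  [0, -28, -24, -14, -15]
  [-∞, 0, -∞, -13, -∞]
  [-6, -7, 0, -6, -15]
  [-∞, -∞, -∞, 0, -∞]
  [-15, -13, -9, 1, 0]
Answer: M* = [[0, -28, -24, -14, -15], [-∞, 0, -∞, -13, -∞], [-6, -7, 0, -6, -15], [-∞, -∞, -∞, 0, -∞], [-15, -13, -9, 1, 0]]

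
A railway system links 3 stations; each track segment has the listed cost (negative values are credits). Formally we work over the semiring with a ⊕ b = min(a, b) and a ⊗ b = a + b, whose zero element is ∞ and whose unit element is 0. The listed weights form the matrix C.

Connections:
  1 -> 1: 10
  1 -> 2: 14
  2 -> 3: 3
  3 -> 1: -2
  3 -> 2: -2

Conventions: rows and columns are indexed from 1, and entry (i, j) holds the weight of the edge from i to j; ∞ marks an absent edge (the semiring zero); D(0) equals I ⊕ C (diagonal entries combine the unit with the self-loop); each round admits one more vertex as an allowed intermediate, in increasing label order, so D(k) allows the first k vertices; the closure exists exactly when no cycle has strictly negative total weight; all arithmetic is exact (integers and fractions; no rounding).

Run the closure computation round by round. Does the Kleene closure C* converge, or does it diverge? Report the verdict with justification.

D(0):
  [0, 14, ∞]
  [∞, 0, 3]
  [-2, -2, 0]
D(1):
  [0, 14, ∞]
  [∞, 0, 3]
  [-2, -2, 0]
D(2):
  [0, 14, 17]
  [∞, 0, 3]
  [-2, -2, 0]
D(3):
  [0, 14, 17]
  [1, 0, 3]
  [-2, -2, 0]
Key observation: every diagonal entry stays at the unit through all rounds, so no improving cycle exists.
Answer: CONVERGES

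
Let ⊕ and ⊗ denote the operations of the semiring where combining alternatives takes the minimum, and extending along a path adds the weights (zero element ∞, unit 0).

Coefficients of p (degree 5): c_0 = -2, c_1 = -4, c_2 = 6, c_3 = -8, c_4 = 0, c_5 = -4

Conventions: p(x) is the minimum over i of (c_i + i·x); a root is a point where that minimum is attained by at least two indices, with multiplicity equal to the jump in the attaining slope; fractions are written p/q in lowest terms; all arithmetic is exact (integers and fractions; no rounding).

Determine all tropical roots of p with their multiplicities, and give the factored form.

hull edge (i=0, c=-2) to (i=3, c=-8): slope -2, span 3
hull edge (i=3, c=-8) to (i=5, c=-4): slope 2, span 2
Factored form: p(x) = -4 ⊗ (x ⊕ (-2)) ⊗ (x ⊕ (-2)) ⊗ (x ⊕ 2) ⊗ (x ⊕ 2) ⊗ (x ⊕ 2)
Answer: roots = -2 (mult 2), 2 (mult 3)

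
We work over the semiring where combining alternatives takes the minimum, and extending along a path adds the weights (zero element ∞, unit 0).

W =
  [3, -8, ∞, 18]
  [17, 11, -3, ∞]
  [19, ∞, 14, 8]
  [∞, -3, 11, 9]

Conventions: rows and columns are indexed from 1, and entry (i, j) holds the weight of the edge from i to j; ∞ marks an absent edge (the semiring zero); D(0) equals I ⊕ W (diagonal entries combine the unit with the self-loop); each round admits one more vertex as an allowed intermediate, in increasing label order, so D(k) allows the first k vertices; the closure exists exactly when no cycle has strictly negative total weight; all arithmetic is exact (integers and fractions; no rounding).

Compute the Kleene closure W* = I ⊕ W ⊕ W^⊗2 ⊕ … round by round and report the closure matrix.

D(0):
  [0, -8, ∞, 18]
  [17, 0, -3, ∞]
  [19, ∞, 0, 8]
  [∞, -3, 11, 0]
D(1):
  [0, -8, ∞, 18]
  [17, 0, -3, 35]
  [19, 11, 0, 8]
  [∞, -3, 11, 0]
D(2):
  [0, -8, -11, 18]
  [17, 0, -3, 35]
  [19, 11, 0, 8]
  [14, -3, -6, 0]
D(3):
  [0, -8, -11, -3]
  [16, 0, -3, 5]
  [19, 11, 0, 8]
  [13, -3, -6, 0]
D(4):
  [0, -8, -11, -3]
  [16, 0, -3, 5]
  [19, 5, 0, 8]
  [13, -3, -6, 0]
Answer: W* = [[0, -8, -11, -3], [16, 0, -3, 5], [19, 5, 0, 8], [13, -3, -6, 0]]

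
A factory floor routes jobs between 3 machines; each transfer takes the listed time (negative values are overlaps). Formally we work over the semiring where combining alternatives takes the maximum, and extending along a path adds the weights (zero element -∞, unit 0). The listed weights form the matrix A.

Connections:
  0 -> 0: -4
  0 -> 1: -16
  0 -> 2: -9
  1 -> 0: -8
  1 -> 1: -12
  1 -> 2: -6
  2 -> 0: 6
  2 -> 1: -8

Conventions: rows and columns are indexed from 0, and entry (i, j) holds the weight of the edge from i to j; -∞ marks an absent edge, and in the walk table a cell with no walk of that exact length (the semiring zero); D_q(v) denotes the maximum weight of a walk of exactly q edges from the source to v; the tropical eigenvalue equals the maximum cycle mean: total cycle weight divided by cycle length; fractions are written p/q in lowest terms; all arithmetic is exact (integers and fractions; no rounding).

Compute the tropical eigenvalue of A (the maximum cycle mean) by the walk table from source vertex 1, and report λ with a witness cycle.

q=0: [-∞, 0, -∞]
q=1: [-8, -12, -6]
q=2: [0, -14, -17]
q=3: [-4, -16, -9]
Optimal cycle mean attained by: cycle 0->2->0, total (-9) + 6, length 2.
Answer: λ = -3/2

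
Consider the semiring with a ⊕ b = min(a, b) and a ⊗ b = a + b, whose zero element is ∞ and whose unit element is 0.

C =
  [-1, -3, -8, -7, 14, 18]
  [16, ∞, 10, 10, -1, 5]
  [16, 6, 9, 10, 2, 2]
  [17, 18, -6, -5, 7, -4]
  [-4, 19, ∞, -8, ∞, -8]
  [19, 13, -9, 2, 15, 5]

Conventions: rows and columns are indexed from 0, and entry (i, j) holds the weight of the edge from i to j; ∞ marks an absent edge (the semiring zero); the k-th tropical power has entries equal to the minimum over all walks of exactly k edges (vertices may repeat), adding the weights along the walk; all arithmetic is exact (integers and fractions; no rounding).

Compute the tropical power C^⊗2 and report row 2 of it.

C^⊗2:
  [-2, -4, -13, -12, -6, -11]
  [-5, 13, -4, -9, 12, -9]
  [-2, 13, -7, -6, 5, -6]
  [3, 0, -13, -10, -4, -9]
  [-5, -7, -17, -13, -1, -12]
  [7, -3, -4, -3, -7, -7]
Answer: row 2 of C^⊗2 = [-2, 13, -7, -6, 5, -6]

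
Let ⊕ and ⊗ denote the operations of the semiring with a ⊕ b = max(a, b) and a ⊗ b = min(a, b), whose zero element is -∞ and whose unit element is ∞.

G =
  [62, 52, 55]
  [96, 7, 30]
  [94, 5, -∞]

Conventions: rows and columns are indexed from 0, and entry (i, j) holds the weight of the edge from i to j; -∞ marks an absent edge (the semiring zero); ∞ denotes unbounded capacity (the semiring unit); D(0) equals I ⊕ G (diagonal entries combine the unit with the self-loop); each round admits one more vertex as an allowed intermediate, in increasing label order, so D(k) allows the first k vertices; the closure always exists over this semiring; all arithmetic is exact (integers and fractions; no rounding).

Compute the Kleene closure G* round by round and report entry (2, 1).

D(0):
  [∞, 52, 55]
  [96, ∞, 30]
  [94, 5, ∞]
D(1):
  [∞, 52, 55]
  [96, ∞, 55]
  [94, 52, ∞]
D(2):
  [∞, 52, 55]
  [96, ∞, 55]
  [94, 52, ∞]
D(3):
  [∞, 52, 55]
  [96, ∞, 55]
  [94, 52, ∞]
Answer: G*[2][1] = 52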